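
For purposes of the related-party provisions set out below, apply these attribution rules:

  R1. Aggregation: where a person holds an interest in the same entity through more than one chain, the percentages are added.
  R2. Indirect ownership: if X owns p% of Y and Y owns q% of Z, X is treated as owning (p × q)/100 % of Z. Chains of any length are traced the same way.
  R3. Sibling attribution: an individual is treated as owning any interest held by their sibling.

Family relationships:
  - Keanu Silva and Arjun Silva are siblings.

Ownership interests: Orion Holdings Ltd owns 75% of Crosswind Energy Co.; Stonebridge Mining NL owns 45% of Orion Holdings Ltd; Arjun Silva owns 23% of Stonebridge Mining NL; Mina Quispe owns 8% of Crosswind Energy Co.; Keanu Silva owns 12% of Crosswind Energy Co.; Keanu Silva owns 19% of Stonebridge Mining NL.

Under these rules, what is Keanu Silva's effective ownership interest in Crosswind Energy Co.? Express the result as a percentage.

26.175%

By sibling attribution (R3), Keanu Silva is treated as also owning Arjun Silva's interest in Stonebridge Mining NL, giving 19% + 23% = 42%.
Chain via Stonebridge Mining NL → Orion Holdings Ltd (R2): 42% × 45% × 75% = 14.175% of Crosswind Energy Co.
Direct interest in Crosswind Energy Co: 12%.
Aggregating (R1): 14.175% + 12% = 26.175%.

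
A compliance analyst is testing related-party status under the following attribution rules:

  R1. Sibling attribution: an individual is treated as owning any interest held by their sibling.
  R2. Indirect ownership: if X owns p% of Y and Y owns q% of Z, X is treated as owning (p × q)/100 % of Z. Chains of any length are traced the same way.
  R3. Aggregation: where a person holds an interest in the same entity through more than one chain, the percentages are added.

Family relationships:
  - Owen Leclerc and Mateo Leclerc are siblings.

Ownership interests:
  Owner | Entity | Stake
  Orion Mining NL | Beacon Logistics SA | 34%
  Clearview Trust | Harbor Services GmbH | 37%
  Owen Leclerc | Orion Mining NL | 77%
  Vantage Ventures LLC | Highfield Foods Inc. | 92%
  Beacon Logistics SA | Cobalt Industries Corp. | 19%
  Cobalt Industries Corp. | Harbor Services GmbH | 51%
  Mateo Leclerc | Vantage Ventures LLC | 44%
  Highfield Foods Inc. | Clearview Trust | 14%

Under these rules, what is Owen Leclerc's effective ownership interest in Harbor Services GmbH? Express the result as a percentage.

By sibling attribution (R1), Owen Leclerc is treated as owning Mateo Leclerc's 44% interest in Vantage Ventures LLC.
Chain via Orion Mining NL → Beacon Logistics SA → Cobalt Industries Corp. (R2): 77% × 34% × 19% × 51% = 2.536842% of Harbor Services GmbH.
Chain via Vantage Ventures LLC → Highfield Foods Inc. → Clearview Trust (R2): 44% × 92% × 14% × 37% = 2.096864% of Harbor Services GmbH.
Aggregating (R3): 2.536842% + 2.096864% = 4.633706%.

4.633706%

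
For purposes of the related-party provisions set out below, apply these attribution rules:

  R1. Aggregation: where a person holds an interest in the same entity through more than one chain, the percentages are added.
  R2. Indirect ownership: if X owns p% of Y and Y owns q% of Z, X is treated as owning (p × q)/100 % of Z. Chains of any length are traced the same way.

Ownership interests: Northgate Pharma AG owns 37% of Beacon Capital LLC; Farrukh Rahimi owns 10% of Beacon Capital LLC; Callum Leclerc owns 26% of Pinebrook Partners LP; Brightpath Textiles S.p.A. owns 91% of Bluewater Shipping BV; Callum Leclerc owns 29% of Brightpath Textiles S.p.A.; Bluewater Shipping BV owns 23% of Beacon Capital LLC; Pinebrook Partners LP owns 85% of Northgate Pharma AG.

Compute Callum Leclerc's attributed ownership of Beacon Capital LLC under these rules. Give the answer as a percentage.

14.2467%

Chain via Brightpath Textiles S.p.A. → Bluewater Shipping BV (R2): 29% × 91% × 23% = 6.0697% of Beacon Capital LLC.
Chain via Pinebrook Partners LP → Northgate Pharma AG (R2): 26% × 85% × 37% = 8.177% of Beacon Capital LLC.
Aggregating (R1): 6.0697% + 8.177% = 14.2467%.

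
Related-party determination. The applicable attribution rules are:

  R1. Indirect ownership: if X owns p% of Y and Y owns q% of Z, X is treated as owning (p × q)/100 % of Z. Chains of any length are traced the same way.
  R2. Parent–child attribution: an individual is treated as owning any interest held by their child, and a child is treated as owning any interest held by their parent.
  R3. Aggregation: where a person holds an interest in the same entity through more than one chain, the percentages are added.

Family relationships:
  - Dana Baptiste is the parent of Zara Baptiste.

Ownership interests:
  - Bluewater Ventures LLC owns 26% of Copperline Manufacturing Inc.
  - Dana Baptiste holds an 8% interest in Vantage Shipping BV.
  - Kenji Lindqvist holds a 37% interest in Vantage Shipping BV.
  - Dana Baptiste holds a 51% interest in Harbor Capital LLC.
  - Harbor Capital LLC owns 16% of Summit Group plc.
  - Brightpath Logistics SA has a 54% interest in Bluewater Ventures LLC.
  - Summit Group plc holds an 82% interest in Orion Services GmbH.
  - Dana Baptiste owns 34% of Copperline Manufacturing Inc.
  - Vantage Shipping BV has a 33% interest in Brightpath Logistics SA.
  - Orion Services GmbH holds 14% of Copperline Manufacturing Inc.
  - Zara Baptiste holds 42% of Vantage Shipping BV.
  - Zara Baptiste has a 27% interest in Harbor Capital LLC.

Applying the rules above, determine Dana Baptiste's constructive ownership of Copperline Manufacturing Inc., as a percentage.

37.749304%

By parent–child attribution (R2), Dana Baptiste is treated as also owning Zara Baptiste's interest in Harbor Capital LLC, giving 51% + 27% = 78%.
By parent–child attribution (R2), Dana Baptiste is treated as also owning Zara Baptiste's interest in Vantage Shipping BV, giving 8% + 42% = 50%.
Chain via Harbor Capital LLC → Summit Group plc → Orion Services GmbH (R1): 78% × 16% × 82% × 14% = 1.432704% of Copperline Manufacturing Inc.
Chain via Vantage Shipping BV → Brightpath Logistics SA → Bluewater Ventures LLC (R1): 50% × 33% × 54% × 26% = 2.3166% of Copperline Manufacturing Inc.
Direct interest in Copperline Manufacturing Inc: 34%.
Aggregating (R3): 1.432704% + 2.3166% + 34% = 37.749304%.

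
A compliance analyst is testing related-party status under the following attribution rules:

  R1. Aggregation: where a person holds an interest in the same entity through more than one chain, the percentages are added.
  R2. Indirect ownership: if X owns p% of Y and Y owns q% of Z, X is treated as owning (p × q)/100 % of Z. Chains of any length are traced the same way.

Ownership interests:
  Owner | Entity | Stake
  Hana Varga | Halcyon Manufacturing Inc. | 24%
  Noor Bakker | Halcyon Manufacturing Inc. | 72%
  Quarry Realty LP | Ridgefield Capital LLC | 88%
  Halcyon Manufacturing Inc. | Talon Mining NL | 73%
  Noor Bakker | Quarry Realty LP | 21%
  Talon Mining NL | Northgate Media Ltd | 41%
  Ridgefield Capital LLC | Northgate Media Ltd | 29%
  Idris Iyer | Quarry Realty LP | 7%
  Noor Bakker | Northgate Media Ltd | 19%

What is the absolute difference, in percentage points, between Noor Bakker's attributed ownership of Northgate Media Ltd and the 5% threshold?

40.9088

Chain via Quarry Realty LP → Ridgefield Capital LLC (R2): 21% × 88% × 29% = 5.3592% of Northgate Media Ltd.
Chain via Halcyon Manufacturing Inc. → Talon Mining NL (R2): 72% × 73% × 41% = 21.5496% of Northgate Media Ltd.
Direct interest in Northgate Media Ltd: 19%.
Aggregating (R1): 5.3592% + 21.5496% + 19% = 45.9088%.
45.9088% exceeds the 5% threshold by 40.9088 percentage points.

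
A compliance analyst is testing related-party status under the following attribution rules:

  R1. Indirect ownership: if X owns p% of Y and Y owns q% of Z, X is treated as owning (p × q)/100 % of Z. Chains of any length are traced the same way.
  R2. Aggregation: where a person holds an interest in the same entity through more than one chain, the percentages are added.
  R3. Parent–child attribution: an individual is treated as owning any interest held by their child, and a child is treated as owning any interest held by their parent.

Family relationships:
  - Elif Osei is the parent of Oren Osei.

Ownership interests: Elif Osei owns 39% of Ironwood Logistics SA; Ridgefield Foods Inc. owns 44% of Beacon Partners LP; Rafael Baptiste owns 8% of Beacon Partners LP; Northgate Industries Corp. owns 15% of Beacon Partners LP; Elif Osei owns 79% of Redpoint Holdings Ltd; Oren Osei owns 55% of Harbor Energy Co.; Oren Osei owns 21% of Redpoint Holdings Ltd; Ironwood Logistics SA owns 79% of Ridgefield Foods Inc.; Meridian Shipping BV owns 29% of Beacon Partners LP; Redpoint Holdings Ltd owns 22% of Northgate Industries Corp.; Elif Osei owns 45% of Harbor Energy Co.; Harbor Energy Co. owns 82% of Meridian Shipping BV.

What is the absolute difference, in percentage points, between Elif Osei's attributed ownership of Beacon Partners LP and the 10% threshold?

By parent–child attribution (R3), Elif Osei is treated as also owning Oren Osei's interest in Redpoint Holdings Ltd, giving 79% + 21% = 100%.
By parent–child attribution (R3), Elif Osei is treated as also owning Oren Osei's interest in Harbor Energy Co, giving 45% + 55% = 100%.
Chain via Ironwood Logistics SA → Ridgefield Foods Inc. (R1): 39% × 79% × 44% = 13.5564% of Beacon Partners LP.
Chain via Redpoint Holdings Ltd → Northgate Industries Corp. (R1): 100% × 22% × 15% = 3.3% of Beacon Partners LP.
Chain via Harbor Energy Co. → Meridian Shipping BV (R1): 100% × 82% × 29% = 23.78% of Beacon Partners LP.
Aggregating (R2): 13.5564% + 3.3% + 23.78% = 40.6364%.
40.6364% exceeds the 10% threshold by 30.6364 percentage points.

30.6364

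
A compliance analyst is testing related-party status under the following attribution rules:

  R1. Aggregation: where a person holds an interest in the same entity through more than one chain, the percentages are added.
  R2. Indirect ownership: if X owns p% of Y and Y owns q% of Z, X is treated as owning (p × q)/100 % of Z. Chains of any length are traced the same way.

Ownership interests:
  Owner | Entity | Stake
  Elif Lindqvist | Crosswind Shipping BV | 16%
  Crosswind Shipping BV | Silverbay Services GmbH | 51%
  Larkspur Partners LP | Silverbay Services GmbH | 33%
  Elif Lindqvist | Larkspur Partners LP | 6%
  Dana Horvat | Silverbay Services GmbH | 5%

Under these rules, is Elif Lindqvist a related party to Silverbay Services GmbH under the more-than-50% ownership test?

Chain via Larkspur Partners LP (R2): 6% × 33% = 1.98% of Silverbay Services GmbH.
Chain via Crosswind Shipping BV (R2): 16% × 51% = 8.16% of Silverbay Services GmbH.
Aggregating (R1): 1.98% + 8.16% = 10.14%.
10.14% does not exceed the 50% threshold, so Elif is not a related party to Silverbay Services GmbH.

No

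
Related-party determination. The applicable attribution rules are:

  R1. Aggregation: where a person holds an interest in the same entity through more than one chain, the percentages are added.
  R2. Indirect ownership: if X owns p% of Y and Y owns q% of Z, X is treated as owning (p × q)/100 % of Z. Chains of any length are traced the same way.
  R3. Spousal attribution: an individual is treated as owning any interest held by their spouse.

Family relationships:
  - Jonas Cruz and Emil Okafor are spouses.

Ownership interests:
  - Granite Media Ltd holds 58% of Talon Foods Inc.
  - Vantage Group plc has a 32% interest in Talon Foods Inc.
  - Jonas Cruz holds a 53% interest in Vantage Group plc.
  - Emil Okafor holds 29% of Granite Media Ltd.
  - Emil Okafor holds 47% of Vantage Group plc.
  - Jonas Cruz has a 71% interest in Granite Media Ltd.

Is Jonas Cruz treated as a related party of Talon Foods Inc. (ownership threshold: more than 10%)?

By spousal attribution (R3), Jonas Cruz is treated as also owning Emil Okafor's interest in Granite Media Ltd, giving 71% + 29% = 100%.
By spousal attribution (R3), Jonas Cruz is treated as also owning Emil Okafor's interest in Vantage Group plc, giving 53% + 47% = 100%.
Chain via Granite Media Ltd (R2): 100% × 58% = 58% of Talon Foods Inc.
Chain via Vantage Group plc (R2): 100% × 32% = 32% of Talon Foods Inc.
Aggregating (R1): 58% + 32% = 90%.
90% exceeds the 10% threshold, so Jonas is a related party to Talon Foods Inc.

Yes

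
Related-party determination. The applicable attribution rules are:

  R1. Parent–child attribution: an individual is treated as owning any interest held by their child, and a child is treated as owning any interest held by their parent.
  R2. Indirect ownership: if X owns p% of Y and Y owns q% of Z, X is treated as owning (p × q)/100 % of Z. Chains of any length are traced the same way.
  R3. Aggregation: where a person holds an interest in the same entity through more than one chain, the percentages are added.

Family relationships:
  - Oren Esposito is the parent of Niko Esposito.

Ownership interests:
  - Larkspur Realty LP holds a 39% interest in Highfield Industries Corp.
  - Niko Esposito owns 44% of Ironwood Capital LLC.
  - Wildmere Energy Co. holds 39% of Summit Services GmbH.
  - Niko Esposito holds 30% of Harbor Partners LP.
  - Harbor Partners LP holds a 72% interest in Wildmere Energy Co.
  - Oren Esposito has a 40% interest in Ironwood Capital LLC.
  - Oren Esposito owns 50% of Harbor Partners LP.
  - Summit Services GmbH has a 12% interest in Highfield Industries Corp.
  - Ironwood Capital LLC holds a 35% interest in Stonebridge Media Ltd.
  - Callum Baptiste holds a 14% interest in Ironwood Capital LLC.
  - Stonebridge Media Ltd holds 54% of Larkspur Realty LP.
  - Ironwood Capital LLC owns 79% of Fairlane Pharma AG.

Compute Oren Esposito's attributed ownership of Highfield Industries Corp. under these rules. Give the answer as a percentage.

By parent–child attribution (R1), Oren Esposito is treated as also owning Niko Esposito's interest in Harbor Partners LP, giving 50% + 30% = 80%.
By parent–child attribution (R1), Oren Esposito is treated as also owning Niko Esposito's interest in Ironwood Capital LLC, giving 40% + 44% = 84%.
Chain via Harbor Partners LP → Wildmere Energy Co. → Summit Services GmbH (R2): 80% × 72% × 39% × 12% = 2.69568% of Highfield Industries Corp.
Chain via Ironwood Capital LLC → Stonebridge Media Ltd → Larkspur Realty LP (R2): 84% × 35% × 54% × 39% = 6.19164% of Highfield Industries Corp.
Aggregating (R3): 2.69568% + 6.19164% = 8.88732%.

8.88732%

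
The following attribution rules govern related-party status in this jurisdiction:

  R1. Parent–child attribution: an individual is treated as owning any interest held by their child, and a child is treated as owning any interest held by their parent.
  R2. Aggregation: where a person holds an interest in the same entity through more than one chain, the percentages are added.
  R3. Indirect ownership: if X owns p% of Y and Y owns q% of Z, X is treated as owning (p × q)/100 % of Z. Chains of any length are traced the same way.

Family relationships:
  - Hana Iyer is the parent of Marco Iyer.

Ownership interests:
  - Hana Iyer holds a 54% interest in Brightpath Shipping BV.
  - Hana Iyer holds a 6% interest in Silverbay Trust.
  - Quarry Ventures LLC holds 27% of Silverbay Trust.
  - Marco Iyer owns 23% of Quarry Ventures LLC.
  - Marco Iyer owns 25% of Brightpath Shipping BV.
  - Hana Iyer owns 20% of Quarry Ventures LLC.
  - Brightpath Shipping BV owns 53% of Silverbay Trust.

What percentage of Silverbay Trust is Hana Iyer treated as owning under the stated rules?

By parent–child attribution (R1), Hana Iyer is treated as also owning Marco Iyer's interest in Brightpath Shipping BV, giving 54% + 25% = 79%.
By parent–child attribution (R1), Hana Iyer is treated as also owning Marco Iyer's interest in Quarry Ventures LLC, giving 20% + 23% = 43%.
Chain via Brightpath Shipping BV (R3): 79% × 53% = 41.87% of Silverbay Trust.
Chain via Quarry Ventures LLC (R3): 43% × 27% = 11.61% of Silverbay Trust.
Direct interest in Silverbay Trust: 6%.
Aggregating (R2): 41.87% + 11.61% + 6% = 59.48%.

59.48%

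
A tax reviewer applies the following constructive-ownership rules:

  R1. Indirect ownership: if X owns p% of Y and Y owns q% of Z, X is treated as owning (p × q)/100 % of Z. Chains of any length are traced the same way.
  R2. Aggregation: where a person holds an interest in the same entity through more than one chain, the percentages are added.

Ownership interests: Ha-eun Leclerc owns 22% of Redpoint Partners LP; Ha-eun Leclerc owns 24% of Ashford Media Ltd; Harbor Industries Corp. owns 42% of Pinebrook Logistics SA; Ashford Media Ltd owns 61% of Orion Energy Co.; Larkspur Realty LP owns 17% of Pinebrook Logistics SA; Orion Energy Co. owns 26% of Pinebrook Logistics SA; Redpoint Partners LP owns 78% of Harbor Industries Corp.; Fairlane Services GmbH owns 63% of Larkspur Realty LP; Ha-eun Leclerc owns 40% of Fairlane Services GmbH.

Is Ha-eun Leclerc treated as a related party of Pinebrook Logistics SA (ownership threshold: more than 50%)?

No

Chain via Ashford Media Ltd → Orion Energy Co. (R1): 24% × 61% × 26% = 3.8064% of Pinebrook Logistics SA.
Chain via Fairlane Services GmbH → Larkspur Realty LP (R1): 40% × 63% × 17% = 4.284% of Pinebrook Logistics SA.
Chain via Redpoint Partners LP → Harbor Industries Corp. (R1): 22% × 78% × 42% = 7.2072% of Pinebrook Logistics SA.
Aggregating (R2): 3.8064% + 4.284% + 7.2072% = 15.2976%.
15.2976% does not exceed the 50% threshold, so Ha-eun is not a related party to Pinebrook Logistics SA.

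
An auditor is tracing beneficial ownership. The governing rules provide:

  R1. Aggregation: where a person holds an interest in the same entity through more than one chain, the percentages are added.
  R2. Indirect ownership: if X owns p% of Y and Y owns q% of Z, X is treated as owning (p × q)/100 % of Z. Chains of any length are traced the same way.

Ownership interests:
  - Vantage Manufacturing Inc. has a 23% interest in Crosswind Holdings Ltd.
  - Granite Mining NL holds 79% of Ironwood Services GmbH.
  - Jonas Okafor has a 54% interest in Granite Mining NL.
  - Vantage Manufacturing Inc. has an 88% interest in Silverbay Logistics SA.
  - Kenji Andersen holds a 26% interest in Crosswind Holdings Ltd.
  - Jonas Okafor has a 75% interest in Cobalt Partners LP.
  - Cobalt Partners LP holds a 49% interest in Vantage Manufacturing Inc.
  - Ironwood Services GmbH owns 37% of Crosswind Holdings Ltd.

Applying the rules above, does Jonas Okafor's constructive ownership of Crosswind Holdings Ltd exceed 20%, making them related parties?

Yes

Chain via Cobalt Partners LP → Vantage Manufacturing Inc. (R2): 75% × 49% × 23% = 8.4525% of Crosswind Holdings Ltd.
Chain via Granite Mining NL → Ironwood Services GmbH (R2): 54% × 79% × 37% = 15.7842% of Crosswind Holdings Ltd.
Aggregating (R1): 8.4525% + 15.7842% = 24.2367%.
24.2367% exceeds the 20% threshold, so Jonas is a related party to Crosswind Holdings Ltd.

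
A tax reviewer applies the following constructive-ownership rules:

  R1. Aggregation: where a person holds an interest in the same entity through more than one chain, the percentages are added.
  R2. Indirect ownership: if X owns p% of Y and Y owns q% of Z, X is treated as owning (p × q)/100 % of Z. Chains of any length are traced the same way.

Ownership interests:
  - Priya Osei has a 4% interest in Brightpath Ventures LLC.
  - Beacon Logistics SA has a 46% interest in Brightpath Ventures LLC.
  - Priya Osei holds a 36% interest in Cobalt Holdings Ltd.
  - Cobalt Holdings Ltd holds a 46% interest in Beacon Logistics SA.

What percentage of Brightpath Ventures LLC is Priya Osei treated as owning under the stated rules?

Chain via Cobalt Holdings Ltd → Beacon Logistics SA (R2): 36% × 46% × 46% = 7.6176% of Brightpath Ventures LLC.
Direct interest in Brightpath Ventures LLC: 4%.
Aggregating (R1): 7.6176% + 4% = 11.6176%.

11.6176%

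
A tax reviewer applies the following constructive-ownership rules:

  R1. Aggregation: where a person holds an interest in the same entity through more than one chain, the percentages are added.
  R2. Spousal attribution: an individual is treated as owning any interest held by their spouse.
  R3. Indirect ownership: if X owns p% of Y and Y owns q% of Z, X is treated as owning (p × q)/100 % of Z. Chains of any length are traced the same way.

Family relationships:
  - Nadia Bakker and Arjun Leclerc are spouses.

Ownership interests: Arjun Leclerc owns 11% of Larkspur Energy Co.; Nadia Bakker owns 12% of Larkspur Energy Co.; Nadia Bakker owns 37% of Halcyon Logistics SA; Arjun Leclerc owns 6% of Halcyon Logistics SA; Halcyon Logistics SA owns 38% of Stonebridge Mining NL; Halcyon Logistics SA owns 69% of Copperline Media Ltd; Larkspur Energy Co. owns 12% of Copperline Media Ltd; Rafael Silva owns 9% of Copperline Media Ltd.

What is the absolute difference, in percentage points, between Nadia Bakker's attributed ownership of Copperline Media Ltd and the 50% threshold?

By spousal attribution (R2), Nadia Bakker is treated as also owning Arjun Leclerc's interest in Halcyon Logistics SA, giving 37% + 6% = 43%.
By spousal attribution (R2), Nadia Bakker is treated as also owning Arjun Leclerc's interest in Larkspur Energy Co, giving 12% + 11% = 23%.
Chain via Halcyon Logistics SA (R3): 43% × 69% = 29.67% of Copperline Media Ltd.
Chain via Larkspur Energy Co. (R3): 23% × 12% = 2.76% of Copperline Media Ltd.
Aggregating (R1): 29.67% + 2.76% = 32.43%.
32.43% falls short of the 50% threshold by 17.57 percentage points.

17.57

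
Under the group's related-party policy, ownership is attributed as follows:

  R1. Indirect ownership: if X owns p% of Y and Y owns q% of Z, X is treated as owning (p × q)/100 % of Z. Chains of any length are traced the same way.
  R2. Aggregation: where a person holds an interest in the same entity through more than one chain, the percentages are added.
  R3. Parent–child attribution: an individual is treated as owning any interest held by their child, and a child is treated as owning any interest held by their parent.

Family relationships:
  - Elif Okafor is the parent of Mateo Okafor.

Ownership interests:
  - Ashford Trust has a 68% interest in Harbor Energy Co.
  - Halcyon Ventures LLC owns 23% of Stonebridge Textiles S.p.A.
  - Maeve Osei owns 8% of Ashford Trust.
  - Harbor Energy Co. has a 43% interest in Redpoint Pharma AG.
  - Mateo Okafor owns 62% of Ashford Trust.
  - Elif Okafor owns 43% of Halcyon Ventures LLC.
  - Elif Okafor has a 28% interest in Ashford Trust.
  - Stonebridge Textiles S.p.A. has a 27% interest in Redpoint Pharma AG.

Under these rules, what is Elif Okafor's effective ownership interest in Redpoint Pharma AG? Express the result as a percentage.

28.9863%

By parent–child attribution (R3), Elif Okafor is treated as also owning Mateo Okafor's interest in Ashford Trust, giving 28% + 62% = 90%.
Chain via Halcyon Ventures LLC → Stonebridge Textiles S.p.A. (R1): 43% × 23% × 27% = 2.6703% of Redpoint Pharma AG.
Chain via Ashford Trust → Harbor Energy Co. (R1): 90% × 68% × 43% = 26.316% of Redpoint Pharma AG.
Aggregating (R2): 2.6703% + 26.316% = 28.9863%.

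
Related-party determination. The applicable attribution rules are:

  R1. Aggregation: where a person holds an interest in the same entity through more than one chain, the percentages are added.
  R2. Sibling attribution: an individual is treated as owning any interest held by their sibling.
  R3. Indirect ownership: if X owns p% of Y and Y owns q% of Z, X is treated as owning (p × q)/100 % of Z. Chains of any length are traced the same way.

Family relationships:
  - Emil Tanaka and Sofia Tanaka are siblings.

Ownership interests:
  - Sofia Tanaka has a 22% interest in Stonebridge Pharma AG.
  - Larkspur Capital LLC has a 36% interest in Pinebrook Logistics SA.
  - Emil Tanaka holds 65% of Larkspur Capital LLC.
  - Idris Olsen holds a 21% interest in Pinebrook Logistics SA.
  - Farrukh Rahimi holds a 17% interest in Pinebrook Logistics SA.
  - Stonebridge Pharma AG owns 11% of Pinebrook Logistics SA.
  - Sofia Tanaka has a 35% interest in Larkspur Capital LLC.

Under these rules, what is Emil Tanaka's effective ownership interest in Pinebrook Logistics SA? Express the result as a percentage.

By sibling attribution (R2), Emil Tanaka is treated as also owning Sofia Tanaka's interest in Larkspur Capital LLC, giving 65% + 35% = 100%.
By sibling attribution (R2), Emil Tanaka is treated as owning Sofia Tanaka's 22% interest in Stonebridge Pharma AG.
Chain via Larkspur Capital LLC (R3): 100% × 36% = 36% of Pinebrook Logistics SA.
Chain via Stonebridge Pharma AG (R3): 22% × 11% = 2.42% of Pinebrook Logistics SA.
Aggregating (R1): 36% + 2.42% = 38.42%.

38.42%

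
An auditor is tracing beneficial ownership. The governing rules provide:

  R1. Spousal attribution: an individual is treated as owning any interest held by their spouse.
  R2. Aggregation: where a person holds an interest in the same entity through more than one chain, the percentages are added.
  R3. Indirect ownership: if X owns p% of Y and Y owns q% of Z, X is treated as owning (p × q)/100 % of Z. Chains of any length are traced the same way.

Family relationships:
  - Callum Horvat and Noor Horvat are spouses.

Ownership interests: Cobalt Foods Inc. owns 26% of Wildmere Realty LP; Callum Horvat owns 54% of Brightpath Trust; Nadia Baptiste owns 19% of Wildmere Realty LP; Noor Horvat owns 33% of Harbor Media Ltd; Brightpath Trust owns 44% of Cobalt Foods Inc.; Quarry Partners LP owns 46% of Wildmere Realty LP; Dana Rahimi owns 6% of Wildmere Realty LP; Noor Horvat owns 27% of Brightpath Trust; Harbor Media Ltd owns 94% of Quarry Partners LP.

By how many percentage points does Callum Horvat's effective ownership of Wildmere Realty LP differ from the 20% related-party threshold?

3.5356

By spousal attribution (R1), Callum Horvat is treated as also owning Noor Horvat's interest in Brightpath Trust, giving 54% + 27% = 81%.
By spousal attribution (R1), Callum Horvat is treated as owning Noor Horvat's 33% interest in Harbor Media Ltd.
Chain via Brightpath Trust → Cobalt Foods Inc. (R3): 81% × 44% × 26% = 9.2664% of Wildmere Realty LP.
Chain via Harbor Media Ltd → Quarry Partners LP (R3): 33% × 94% × 46% = 14.2692% of Wildmere Realty LP.
Aggregating (R2): 9.2664% + 14.2692% = 23.5356%.
23.5356% exceeds the 20% threshold by 3.5356 percentage points.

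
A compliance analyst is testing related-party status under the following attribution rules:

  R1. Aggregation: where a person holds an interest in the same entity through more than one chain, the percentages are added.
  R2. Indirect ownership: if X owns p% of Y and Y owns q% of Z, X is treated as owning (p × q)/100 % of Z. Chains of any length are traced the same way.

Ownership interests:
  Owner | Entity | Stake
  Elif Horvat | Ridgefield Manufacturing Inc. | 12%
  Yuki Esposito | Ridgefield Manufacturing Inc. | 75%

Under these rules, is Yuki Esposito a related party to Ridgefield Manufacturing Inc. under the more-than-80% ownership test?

No

Direct interest in Ridgefield Manufacturing Inc: 75%.
75% does not exceed the 80% threshold, so Yuki is not a related party to Ridgefield Manufacturing Inc.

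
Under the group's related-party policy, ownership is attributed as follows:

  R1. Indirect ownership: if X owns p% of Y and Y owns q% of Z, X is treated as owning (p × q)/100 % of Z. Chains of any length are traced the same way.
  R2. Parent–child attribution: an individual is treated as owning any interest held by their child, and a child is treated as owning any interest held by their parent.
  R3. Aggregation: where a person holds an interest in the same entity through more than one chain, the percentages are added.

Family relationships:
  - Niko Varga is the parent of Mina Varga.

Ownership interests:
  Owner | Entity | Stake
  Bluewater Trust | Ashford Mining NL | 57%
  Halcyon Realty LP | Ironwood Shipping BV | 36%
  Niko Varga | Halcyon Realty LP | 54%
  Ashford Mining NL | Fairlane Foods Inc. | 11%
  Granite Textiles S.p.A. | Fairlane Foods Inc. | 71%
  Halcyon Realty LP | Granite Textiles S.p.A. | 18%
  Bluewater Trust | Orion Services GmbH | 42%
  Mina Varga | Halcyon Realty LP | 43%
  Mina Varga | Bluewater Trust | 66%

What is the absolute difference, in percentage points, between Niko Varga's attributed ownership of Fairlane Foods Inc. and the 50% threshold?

By parent–child attribution (R2), Niko Varga is treated as also owning Mina Varga's interest in Halcyon Realty LP, giving 54% + 43% = 97%.
By parent–child attribution (R2), Niko Varga is treated as owning Mina Varga's 66% interest in Bluewater Trust.
Chain via Halcyon Realty LP → Granite Textiles S.p.A. (R1): 97% × 18% × 71% = 12.3966% of Fairlane Foods Inc.
Chain via Bluewater Trust → Ashford Mining NL (R1): 66% × 57% × 11% = 4.1382% of Fairlane Foods Inc.
Aggregating (R3): 12.3966% + 4.1382% = 16.5348%.
16.5348% falls short of the 50% threshold by 33.4652 percentage points.

33.4652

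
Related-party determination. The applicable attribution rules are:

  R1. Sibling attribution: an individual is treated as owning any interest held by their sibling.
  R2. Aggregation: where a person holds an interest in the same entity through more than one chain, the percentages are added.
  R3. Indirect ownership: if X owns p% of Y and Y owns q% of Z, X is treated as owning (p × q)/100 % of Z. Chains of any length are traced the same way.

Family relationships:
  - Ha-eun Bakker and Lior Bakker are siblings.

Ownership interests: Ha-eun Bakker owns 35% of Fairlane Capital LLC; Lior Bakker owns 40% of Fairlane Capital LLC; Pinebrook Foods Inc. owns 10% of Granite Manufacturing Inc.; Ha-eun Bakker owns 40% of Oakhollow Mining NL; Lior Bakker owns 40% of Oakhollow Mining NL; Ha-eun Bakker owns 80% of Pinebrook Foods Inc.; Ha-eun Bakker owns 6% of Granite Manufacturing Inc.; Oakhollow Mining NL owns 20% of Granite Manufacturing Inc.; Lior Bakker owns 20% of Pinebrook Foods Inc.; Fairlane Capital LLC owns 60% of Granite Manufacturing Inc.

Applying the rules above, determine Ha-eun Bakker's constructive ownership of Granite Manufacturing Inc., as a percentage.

By sibling attribution (R1), Ha-eun Bakker is treated as also owning Lior Bakker's interest in Pinebrook Foods Inc, giving 80% + 20% = 100%.
By sibling attribution (R1), Ha-eun Bakker is treated as also owning Lior Bakker's interest in Fairlane Capital LLC, giving 35% + 40% = 75%.
By sibling attribution (R1), Ha-eun Bakker is treated as also owning Lior Bakker's interest in Oakhollow Mining NL, giving 40% + 40% = 80%.
Chain via Pinebrook Foods Inc. (R3): 100% × 10% = 10% of Granite Manufacturing Inc.
Chain via Fairlane Capital LLC (R3): 75% × 60% = 45% of Granite Manufacturing Inc.
Chain via Oakhollow Mining NL (R3): 80% × 20% = 16% of Granite Manufacturing Inc.
Direct interest in Granite Manufacturing Inc: 6%.
Aggregating (R2): 10% + 45% + 16% + 6% = 77%.

77%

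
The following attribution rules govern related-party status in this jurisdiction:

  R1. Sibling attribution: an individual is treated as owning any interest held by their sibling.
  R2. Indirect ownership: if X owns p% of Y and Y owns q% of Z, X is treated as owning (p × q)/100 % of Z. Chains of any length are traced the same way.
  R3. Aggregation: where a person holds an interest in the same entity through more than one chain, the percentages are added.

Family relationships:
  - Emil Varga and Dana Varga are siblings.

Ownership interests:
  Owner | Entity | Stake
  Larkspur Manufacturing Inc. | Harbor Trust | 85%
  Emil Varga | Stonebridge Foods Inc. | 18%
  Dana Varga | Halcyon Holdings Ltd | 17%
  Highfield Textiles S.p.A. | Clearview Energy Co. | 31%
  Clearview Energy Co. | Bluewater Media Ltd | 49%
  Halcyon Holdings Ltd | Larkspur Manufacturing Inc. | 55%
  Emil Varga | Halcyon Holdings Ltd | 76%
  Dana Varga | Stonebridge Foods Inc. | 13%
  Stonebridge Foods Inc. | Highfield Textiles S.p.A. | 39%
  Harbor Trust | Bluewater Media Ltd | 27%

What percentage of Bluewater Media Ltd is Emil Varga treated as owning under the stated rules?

13.575396%

By sibling attribution (R1), Emil Varga is treated as also owning Dana Varga's interest in Stonebridge Foods Inc, giving 18% + 13% = 31%.
By sibling attribution (R1), Emil Varga is treated as also owning Dana Varga's interest in Halcyon Holdings Ltd, giving 76% + 17% = 93%.
Chain via Stonebridge Foods Inc. → Highfield Textiles S.p.A. → Clearview Energy Co. (R2): 31% × 39% × 31% × 49% = 1.836471% of Bluewater Media Ltd.
Chain via Halcyon Holdings Ltd → Larkspur Manufacturing Inc. → Harbor Trust (R2): 93% × 55% × 85% × 27% = 11.738925% of Bluewater Media Ltd.
Aggregating (R3): 1.836471% + 11.738925% = 13.575396%.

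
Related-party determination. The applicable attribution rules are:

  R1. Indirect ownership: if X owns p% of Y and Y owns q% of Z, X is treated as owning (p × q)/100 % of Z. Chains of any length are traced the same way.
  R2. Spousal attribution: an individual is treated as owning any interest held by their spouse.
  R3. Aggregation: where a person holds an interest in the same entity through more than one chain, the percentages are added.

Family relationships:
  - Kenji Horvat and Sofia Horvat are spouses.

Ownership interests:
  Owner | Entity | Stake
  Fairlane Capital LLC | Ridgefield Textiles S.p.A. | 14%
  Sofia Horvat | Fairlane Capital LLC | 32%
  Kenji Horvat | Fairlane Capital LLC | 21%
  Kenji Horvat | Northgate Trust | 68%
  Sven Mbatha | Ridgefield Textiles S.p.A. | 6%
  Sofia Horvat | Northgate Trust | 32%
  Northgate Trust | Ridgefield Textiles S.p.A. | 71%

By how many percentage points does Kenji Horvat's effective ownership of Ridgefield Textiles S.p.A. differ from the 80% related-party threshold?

1.58

By spousal attribution (R2), Kenji Horvat is treated as also owning Sofia Horvat's interest in Fairlane Capital LLC, giving 21% + 32% = 53%.
By spousal attribution (R2), Kenji Horvat is treated as also owning Sofia Horvat's interest in Northgate Trust, giving 68% + 32% = 100%.
Chain via Fairlane Capital LLC (R1): 53% × 14% = 7.42% of Ridgefield Textiles S.p.A.
Chain via Northgate Trust (R1): 100% × 71% = 71% of Ridgefield Textiles S.p.A.
Aggregating (R3): 7.42% + 71% = 78.42%.
78.42% falls short of the 80% threshold by 1.58 percentage points.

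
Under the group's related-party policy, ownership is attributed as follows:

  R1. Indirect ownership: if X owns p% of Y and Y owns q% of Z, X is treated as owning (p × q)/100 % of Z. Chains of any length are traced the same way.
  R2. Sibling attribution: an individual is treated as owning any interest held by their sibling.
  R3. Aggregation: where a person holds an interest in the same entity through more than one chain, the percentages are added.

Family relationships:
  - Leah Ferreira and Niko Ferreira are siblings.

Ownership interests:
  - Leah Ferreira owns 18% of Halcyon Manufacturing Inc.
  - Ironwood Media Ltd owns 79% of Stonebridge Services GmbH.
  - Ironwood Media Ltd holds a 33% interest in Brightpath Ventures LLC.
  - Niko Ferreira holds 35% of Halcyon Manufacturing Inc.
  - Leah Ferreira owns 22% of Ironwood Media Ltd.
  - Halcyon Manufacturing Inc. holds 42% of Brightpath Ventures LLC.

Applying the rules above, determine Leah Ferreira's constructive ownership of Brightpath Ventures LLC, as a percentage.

By sibling attribution (R2), Leah Ferreira is treated as also owning Niko Ferreira's interest in Halcyon Manufacturing Inc, giving 18% + 35% = 53%.
Chain via Ironwood Media Ltd (R1): 22% × 33% = 7.26% of Brightpath Ventures LLC.
Chain via Halcyon Manufacturing Inc. (R1): 53% × 42% = 22.26% of Brightpath Ventures LLC.
Aggregating (R3): 7.26% + 22.26% = 29.52%.

29.52%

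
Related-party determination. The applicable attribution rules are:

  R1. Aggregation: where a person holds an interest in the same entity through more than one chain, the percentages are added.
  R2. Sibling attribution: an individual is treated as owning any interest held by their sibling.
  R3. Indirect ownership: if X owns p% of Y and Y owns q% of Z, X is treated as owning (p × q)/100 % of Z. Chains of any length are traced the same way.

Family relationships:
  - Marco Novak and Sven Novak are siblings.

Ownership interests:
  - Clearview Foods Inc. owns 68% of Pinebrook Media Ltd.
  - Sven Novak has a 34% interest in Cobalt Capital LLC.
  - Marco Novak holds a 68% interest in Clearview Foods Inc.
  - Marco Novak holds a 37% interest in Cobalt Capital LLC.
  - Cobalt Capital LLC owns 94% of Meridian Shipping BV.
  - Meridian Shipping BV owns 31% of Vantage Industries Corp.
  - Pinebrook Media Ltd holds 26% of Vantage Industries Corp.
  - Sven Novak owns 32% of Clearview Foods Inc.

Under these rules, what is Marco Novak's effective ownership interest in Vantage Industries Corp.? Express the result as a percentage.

38.3694%

By sibling attribution (R2), Marco Novak is treated as also owning Sven Novak's interest in Cobalt Capital LLC, giving 37% + 34% = 71%.
By sibling attribution (R2), Marco Novak is treated as also owning Sven Novak's interest in Clearview Foods Inc, giving 68% + 32% = 100%.
Chain via Cobalt Capital LLC → Meridian Shipping BV (R3): 71% × 94% × 31% = 20.6894% of Vantage Industries Corp.
Chain via Clearview Foods Inc. → Pinebrook Media Ltd (R3): 100% × 68% × 26% = 17.68% of Vantage Industries Corp.
Aggregating (R1): 20.6894% + 17.68% = 38.3694%.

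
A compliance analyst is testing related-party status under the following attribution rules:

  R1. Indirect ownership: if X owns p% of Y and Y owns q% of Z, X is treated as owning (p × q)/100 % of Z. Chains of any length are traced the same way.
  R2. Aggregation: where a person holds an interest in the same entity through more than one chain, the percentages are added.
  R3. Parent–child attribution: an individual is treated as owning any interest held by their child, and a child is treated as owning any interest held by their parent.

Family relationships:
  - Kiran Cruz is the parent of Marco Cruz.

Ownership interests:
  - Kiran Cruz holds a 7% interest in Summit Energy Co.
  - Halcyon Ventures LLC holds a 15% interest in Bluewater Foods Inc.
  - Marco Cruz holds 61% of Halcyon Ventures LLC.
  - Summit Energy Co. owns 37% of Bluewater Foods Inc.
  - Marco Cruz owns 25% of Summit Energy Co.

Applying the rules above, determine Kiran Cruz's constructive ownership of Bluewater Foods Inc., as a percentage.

20.99%

By parent–child attribution (R3), Kiran Cruz is treated as also owning Marco Cruz's interest in Summit Energy Co, giving 7% + 25% = 32%.
By parent–child attribution (R3), Kiran Cruz is treated as owning Marco Cruz's 61% interest in Halcyon Ventures LLC.
Chain via Summit Energy Co. (R1): 32% × 37% = 11.84% of Bluewater Foods Inc.
Chain via Halcyon Ventures LLC (R1): 61% × 15% = 9.15% of Bluewater Foods Inc.
Aggregating (R2): 11.84% + 9.15% = 20.99%.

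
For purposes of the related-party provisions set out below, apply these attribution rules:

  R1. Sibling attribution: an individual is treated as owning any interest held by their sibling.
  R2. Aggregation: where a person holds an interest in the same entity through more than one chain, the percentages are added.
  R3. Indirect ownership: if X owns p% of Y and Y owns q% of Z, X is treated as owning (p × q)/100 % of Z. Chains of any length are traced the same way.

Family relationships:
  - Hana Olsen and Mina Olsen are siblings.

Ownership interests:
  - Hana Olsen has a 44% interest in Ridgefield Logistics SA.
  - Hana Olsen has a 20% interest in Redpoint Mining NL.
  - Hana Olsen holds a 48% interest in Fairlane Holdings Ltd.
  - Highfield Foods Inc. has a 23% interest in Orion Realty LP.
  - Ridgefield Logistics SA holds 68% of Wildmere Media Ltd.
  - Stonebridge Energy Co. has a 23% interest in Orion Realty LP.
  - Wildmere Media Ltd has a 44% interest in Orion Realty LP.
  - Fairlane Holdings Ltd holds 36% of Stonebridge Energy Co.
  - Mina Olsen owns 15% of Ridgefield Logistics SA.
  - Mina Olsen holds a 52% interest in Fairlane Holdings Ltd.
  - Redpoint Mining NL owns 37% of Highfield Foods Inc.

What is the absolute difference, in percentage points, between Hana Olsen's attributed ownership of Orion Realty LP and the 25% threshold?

2.6348

By sibling attribution (R1), Hana Olsen is treated as also owning Mina Olsen's interest in Ridgefield Logistics SA, giving 44% + 15% = 59%.
By sibling attribution (R1), Hana Olsen is treated as also owning Mina Olsen's interest in Fairlane Holdings Ltd, giving 48% + 52% = 100%.
Chain via Ridgefield Logistics SA → Wildmere Media Ltd (R3): 59% × 68% × 44% = 17.6528% of Orion Realty LP.
Chain via Redpoint Mining NL → Highfield Foods Inc. (R3): 20% × 37% × 23% = 1.702% of Orion Realty LP.
Chain via Fairlane Holdings Ltd → Stonebridge Energy Co. (R3): 100% × 36% × 23% = 8.28% of Orion Realty LP.
Aggregating (R2): 17.6528% + 1.702% + 8.28% = 27.6348%.
27.6348% exceeds the 25% threshold by 2.6348 percentage points.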